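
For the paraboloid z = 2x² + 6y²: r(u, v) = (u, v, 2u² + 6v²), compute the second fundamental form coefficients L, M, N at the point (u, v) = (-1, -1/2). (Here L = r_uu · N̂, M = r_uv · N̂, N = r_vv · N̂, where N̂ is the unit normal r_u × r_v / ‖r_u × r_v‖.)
L = 4*sqrt(53)/53;  M = 0;  N = 12*sqrt(53)/53

Compute the unit normal N̂(u, v) = (-4*u/sqrt(16*u^2 + 144*v^2 + 1), -12*v/sqrt(16*u^2 + 144*v^2 + 1), 1/sqrt(16*u^2 + 144*v^2 + 1)), and the second partials r_uu, r_uv, r_vv. Take dot products:
  L(u, v) = r_uu · N̂ = 4/sqrt(16*u^2 + 144*v^2 + 1),
  M(u, v) = r_uv · N̂ = 0,
  N(u, v) = r_vv · N̂ = 12/sqrt(16*u^2 + 144*v^2 + 1).
Evaluating at (u, v) = (-1, -1/2):
  L = 4*sqrt(53)/53, M = 0, N = 12*sqrt(53)/53.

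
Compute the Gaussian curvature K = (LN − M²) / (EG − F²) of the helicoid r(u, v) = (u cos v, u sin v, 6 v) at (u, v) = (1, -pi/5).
K = -36/1369

Coefficients of the first fundamental form: E = 1, F = 0, G = u^2 + 36.
Coefficients of the second fundamental form: L = 0, M = -6/sqrt(u^2 + 36), N = 0.
Assemble K = (LN − M²)/(EG − F²) = -36/(u^2 + 36)^2. At (u, v) = (1, -pi/5): K = -36/1369.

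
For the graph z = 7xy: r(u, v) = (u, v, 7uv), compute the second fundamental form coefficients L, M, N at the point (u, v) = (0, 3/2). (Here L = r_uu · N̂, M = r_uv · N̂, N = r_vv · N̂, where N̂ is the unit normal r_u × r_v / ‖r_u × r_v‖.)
L = 0;  M = 14*sqrt(445)/445;  N = 0

Compute the unit normal N̂(u, v) = (-7*v/sqrt(49*u^2 + 49*v^2 + 1), -7*u/sqrt(49*u^2 + 49*v^2 + 1), 1/sqrt(49*u^2 + 49*v^2 + 1)), and the second partials r_uu, r_uv, r_vv. Take dot products:
  L(u, v) = r_uu · N̂ = 0,
  M(u, v) = r_uv · N̂ = 7/sqrt(49*u^2 + 49*v^2 + 1),
  N(u, v) = r_vv · N̂ = 0.
Evaluating at (u, v) = (0, 3/2):
  L = 0, M = 14*sqrt(445)/445, N = 0.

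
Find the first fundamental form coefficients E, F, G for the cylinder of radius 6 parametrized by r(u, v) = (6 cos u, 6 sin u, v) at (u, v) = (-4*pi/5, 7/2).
E = 36;  F = 0;  G = 1

Partials: r_u = (-6*sin(u), 6*cos(u), 0), r_v = (0, 0, 1). As functions of (u, v):
  E = r_u · r_u = 36,
  F = r_u · r_v = 0,
  G = r_v · r_v = 1.
Evaluating at (u, v) = (-4*pi/5, 7/2): E = 36, F = 0, G = 1.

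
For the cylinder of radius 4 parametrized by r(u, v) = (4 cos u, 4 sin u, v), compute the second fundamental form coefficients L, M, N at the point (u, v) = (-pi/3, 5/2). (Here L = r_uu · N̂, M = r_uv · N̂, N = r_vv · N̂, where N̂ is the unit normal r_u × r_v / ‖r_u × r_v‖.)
L = -4;  M = 0;  N = 0

Compute the unit normal N̂(u, v) = (cos(u), sin(u), 0), and the second partials r_uu, r_uv, r_vv. Take dot products:
  L(u, v) = r_uu · N̂ = -4,
  M(u, v) = r_uv · N̂ = 0,
  N(u, v) = r_vv · N̂ = 0.
Evaluating at (u, v) = (-pi/3, 5/2):
  L = -4, M = 0, N = 0.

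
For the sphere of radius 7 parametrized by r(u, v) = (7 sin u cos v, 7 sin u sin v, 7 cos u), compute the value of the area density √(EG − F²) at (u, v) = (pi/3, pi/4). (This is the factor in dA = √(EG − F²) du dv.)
√(EG − F²)|_{(pi/3, pi/4)} = 49*sqrt(3)/2

E = 49, F = 0, G = 49*sin(u)^2, so EG − F² = 2401*sin(u)^2. Taking the positive square root: √(EG − F²) = 49*Abs(sin(u)). At (u, v) = (pi/3, pi/4): 49*sqrt(3)/2.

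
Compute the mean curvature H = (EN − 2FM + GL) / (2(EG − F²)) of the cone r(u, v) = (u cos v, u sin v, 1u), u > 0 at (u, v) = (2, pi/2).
H = sqrt(2)/8

With E = 2, F = 0, G = u^2, L = 0, M = 0, N = sqrt(2)*u^2/(2*Abs(u)), assemble
  H = (EN − 2FM + GL) / (2(EG − F²)) = sqrt(2)/(4*Abs(u)).
At (u, v) = (2, pi/2): H = sqrt(2)/8.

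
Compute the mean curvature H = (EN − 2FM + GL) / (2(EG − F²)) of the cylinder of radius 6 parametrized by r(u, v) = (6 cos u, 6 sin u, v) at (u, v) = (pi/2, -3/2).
H = -1/12

With E = 36, F = 0, G = 1, L = -6, M = 0, N = 0, assemble
  H = (EN − 2FM + GL) / (2(EG − F²)) = -1/12.
At (u, v) = (pi/2, -3/2): H = -1/12.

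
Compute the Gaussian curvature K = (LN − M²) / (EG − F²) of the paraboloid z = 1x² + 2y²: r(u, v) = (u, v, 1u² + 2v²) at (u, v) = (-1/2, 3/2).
K = 2/361

Coefficients of the first fundamental form: E = 4*u^2 + 1, F = 8*u*v, G = 16*v^2 + 1.
Coefficients of the second fundamental form: L = 2/sqrt(4*u^2 + 16*v^2 + 1), M = 0, N = 4/sqrt(4*u^2 + 16*v^2 + 1).
Assemble K = (LN − M²)/(EG − F²) = 8/(16*u^4 + 128*u^2*v^2 + 8*u^2 + 256*v^4 + 32*v^2 + 1). At (u, v) = (-1/2, 3/2): K = 2/361.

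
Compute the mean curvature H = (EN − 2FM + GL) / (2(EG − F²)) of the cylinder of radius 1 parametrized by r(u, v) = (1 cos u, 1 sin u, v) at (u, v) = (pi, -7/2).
H = -1/2

With E = 1, F = 0, G = 1, L = -1, M = 0, N = 0, assemble
  H = (EN − 2FM + GL) / (2(EG − F²)) = -1/2.
At (u, v) = (pi, -7/2): H = -1/2.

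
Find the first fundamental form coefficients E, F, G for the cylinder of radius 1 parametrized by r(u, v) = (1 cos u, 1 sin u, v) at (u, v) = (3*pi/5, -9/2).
E = 1;  F = 0;  G = 1

Partials: r_u = (-sin(u), cos(u), 0), r_v = (0, 0, 1). As functions of (u, v):
  E = r_u · r_u = 1,
  F = r_u · r_v = 0,
  G = r_v · r_v = 1.
Evaluating at (u, v) = (3*pi/5, -9/2): E = 1, F = 0, G = 1.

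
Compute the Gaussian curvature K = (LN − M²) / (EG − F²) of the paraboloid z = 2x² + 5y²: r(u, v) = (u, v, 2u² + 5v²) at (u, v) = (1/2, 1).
K = 8/2205

Coefficients of the first fundamental form: E = 16*u^2 + 1, F = 40*u*v, G = 100*v^2 + 1.
Coefficients of the second fundamental form: L = 4/sqrt(16*u^2 + 100*v^2 + 1), M = 0, N = 10/sqrt(16*u^2 + 100*v^2 + 1).
Assemble K = (LN − M²)/(EG − F²) = 40/(256*u^4 + 3200*u^2*v^2 + 32*u^2 + 10000*v^4 + 200*v^2 + 1). At (u, v) = (1/2, 1): K = 8/2205.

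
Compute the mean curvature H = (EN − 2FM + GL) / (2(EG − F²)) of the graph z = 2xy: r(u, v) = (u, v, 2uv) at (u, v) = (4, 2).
H = -64/729

With E = 4*v^2 + 1, F = 4*u*v, G = 4*u^2 + 1, L = 0, M = 2/sqrt(4*u^2 + 4*v^2 + 1), N = 0, assemble
  H = (EN − 2FM + GL) / (2(EG − F²)) = -8*u*v/(4*u^2 + 4*v^2 + 1)^(3/2).
At (u, v) = (4, 2): H = -64/729.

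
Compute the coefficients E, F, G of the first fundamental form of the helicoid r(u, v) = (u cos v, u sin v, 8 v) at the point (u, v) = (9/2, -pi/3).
E = 1;  F = 0;  G = 337/4

Partials: r_u = (cos(v), sin(v), 0), r_v = (-u*sin(v), u*cos(v), 8). As functions of (u, v):
  E = r_u · r_u = 1,
  F = r_u · r_v = 0,
  G = r_v · r_v = u^2 + 64.
Evaluating at (u, v) = (9/2, -pi/3): E = 1, F = 0, G = 337/4.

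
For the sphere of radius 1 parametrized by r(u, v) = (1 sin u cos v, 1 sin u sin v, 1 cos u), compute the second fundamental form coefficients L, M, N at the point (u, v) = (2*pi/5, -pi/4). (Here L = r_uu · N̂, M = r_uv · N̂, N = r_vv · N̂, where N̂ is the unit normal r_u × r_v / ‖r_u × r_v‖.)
L = -1;  M = 0;  N = -5/8 - sqrt(5)/8

Compute the unit normal N̂(u, v) = (sin(u)^2*cos(v)/Abs(sin(u)), sin(u)^2*sin(v)/Abs(sin(u)), sin(2*u)/(2*Abs(sin(u)))), and the second partials r_uu, r_uv, r_vv. Take dot products:
  L(u, v) = r_uu · N̂ = -sin(u)/Abs(sin(u)),
  M(u, v) = r_uv · N̂ = 0,
  N(u, v) = r_vv · N̂ = -sin(u)^3/Abs(sin(u)).
Evaluating at (u, v) = (2*pi/5, -pi/4):
  L = -1, M = 0, N = -5/8 - sqrt(5)/8.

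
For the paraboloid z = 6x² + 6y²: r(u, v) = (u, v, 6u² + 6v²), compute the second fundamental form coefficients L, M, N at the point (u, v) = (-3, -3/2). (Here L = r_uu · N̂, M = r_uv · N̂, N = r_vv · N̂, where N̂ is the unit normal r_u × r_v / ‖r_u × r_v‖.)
L = 12*sqrt(1621)/1621;  M = 0;  N = 12*sqrt(1621)/1621

Compute the unit normal N̂(u, v) = (-12*u/sqrt(144*u^2 + 144*v^2 + 1), -12*v/sqrt(144*u^2 + 144*v^2 + 1), 1/sqrt(144*u^2 + 144*v^2 + 1)), and the second partials r_uu, r_uv, r_vv. Take dot products:
  L(u, v) = r_uu · N̂ = 12/sqrt(144*u^2 + 144*v^2 + 1),
  M(u, v) = r_uv · N̂ = 0,
  N(u, v) = r_vv · N̂ = 12/sqrt(144*u^2 + 144*v^2 + 1).
Evaluating at (u, v) = (-3, -3/2):
  L = 12*sqrt(1621)/1621, M = 0, N = 12*sqrt(1621)/1621.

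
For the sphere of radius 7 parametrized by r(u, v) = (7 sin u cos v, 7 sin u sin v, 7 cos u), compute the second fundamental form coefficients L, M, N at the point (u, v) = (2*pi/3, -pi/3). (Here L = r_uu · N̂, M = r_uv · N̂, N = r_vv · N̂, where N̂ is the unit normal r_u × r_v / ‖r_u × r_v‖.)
L = -7;  M = 0;  N = -21/4

Compute the unit normal N̂(u, v) = (sin(u)^2*cos(v)/Abs(sin(u)), sin(u)^2*sin(v)/Abs(sin(u)), sin(2*u)/(2*Abs(sin(u)))), and the second partials r_uu, r_uv, r_vv. Take dot products:
  L(u, v) = r_uu · N̂ = -7*sin(u)/Abs(sin(u)),
  M(u, v) = r_uv · N̂ = 0,
  N(u, v) = r_vv · N̂ = -7*sin(u)^3/Abs(sin(u)).
Evaluating at (u, v) = (2*pi/3, -pi/3):
  L = -7, M = 0, N = -21/4.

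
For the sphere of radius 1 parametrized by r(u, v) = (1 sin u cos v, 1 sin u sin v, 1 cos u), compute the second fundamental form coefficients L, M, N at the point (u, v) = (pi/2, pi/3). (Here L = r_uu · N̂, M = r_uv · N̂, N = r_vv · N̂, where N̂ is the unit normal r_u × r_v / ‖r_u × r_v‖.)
L = -1;  M = 0;  N = -1

Compute the unit normal N̂(u, v) = (sin(u)^2*cos(v)/Abs(sin(u)), sin(u)^2*sin(v)/Abs(sin(u)), sin(2*u)/(2*Abs(sin(u)))), and the second partials r_uu, r_uv, r_vv. Take dot products:
  L(u, v) = r_uu · N̂ = -sin(u)/Abs(sin(u)),
  M(u, v) = r_uv · N̂ = 0,
  N(u, v) = r_vv · N̂ = -sin(u)^3/Abs(sin(u)).
Evaluating at (u, v) = (pi/2, pi/3):
  L = -1, M = 0, N = -1.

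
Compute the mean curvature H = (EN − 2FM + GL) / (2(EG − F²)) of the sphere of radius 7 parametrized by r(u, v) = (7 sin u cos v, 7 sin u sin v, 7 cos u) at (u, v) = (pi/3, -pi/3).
H = -1/7

With E = 49, F = 0, G = 49*sin(u)^2, L = -7*sin(u)/Abs(sin(u)), M = 0, N = -7*sin(u)^3/Abs(sin(u)), assemble
  H = (EN − 2FM + GL) / (2(EG − F²)) = -sin(u)/(7*Abs(sin(u))).
At (u, v) = (pi/3, -pi/3): H = -1/7.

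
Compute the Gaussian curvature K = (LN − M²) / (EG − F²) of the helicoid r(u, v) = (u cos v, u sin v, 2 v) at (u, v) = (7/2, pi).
K = -64/4225

Coefficients of the first fundamental form: E = 1, F = 0, G = u^2 + 4.
Coefficients of the second fundamental form: L = 0, M = -2/sqrt(u^2 + 4), N = 0.
Assemble K = (LN − M²)/(EG − F²) = -4/(u^2 + 4)^2. At (u, v) = (7/2, pi): K = -64/4225.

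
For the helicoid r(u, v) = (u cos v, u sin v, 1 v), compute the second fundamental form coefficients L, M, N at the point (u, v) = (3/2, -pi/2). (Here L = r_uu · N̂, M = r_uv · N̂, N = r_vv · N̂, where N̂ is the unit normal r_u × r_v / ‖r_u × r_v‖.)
L = 0;  M = -2*sqrt(13)/13;  N = 0

Compute the unit normal N̂(u, v) = (sin(v)/sqrt(u^2 + 1), -cos(v)/sqrt(u^2 + 1), u/sqrt(u^2 + 1)), and the second partials r_uu, r_uv, r_vv. Take dot products:
  L(u, v) = r_uu · N̂ = 0,
  M(u, v) = r_uv · N̂ = -1/sqrt(u^2 + 1),
  N(u, v) = r_vv · N̂ = 0.
Evaluating at (u, v) = (3/2, -pi/2):
  L = 0, M = -2*sqrt(13)/13, N = 0.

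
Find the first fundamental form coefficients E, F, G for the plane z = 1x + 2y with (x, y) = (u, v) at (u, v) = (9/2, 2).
E = 2;  F = 2;  G = 5

Partials: r_u = (1, 0, 1), r_v = (0, 1, 2). As functions of (u, v):
  E = r_u · r_u = 2,
  F = r_u · r_v = 2,
  G = r_v · r_v = 5.
Evaluating at (u, v) = (9/2, 2): E = 2, F = 2, G = 5.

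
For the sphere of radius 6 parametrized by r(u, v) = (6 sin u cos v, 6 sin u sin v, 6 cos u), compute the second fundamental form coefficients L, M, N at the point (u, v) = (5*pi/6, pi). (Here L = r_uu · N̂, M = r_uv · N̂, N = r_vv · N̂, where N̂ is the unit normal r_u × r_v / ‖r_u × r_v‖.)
L = -6;  M = 0;  N = -3/2

Compute the unit normal N̂(u, v) = (sin(u)^2*cos(v)/Abs(sin(u)), sin(u)^2*sin(v)/Abs(sin(u)), sin(2*u)/(2*Abs(sin(u)))), and the second partials r_uu, r_uv, r_vv. Take dot products:
  L(u, v) = r_uu · N̂ = -6*sin(u)/Abs(sin(u)),
  M(u, v) = r_uv · N̂ = 0,
  N(u, v) = r_vv · N̂ = -6*sin(u)^3/Abs(sin(u)).
Evaluating at (u, v) = (5*pi/6, pi):
  L = -6, M = 0, N = -3/2.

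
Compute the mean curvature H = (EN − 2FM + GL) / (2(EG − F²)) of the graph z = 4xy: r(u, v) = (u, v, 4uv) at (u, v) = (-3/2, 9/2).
H = 432/6859

With E = 16*v^2 + 1, F = 16*u*v, G = 16*u^2 + 1, L = 0, M = 4/sqrt(16*u^2 + 16*v^2 + 1), N = 0, assemble
  H = (EN − 2FM + GL) / (2(EG − F²)) = -64*u*v/(16*u^2 + 16*v^2 + 1)^(3/2).
At (u, v) = (-3/2, 9/2): H = 432/6859.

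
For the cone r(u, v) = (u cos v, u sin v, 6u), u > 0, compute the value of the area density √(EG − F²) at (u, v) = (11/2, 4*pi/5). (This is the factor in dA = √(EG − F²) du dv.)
√(EG − F²)|_{(11/2, 4*pi/5)} = 11*sqrt(37)/2

E = 37, F = 0, G = u^2, so EG − F² = 37*u^2. Taking the positive square root: √(EG − F²) = sqrt(37)*Abs(u). At (u, v) = (11/2, 4*pi/5): 11*sqrt(37)/2.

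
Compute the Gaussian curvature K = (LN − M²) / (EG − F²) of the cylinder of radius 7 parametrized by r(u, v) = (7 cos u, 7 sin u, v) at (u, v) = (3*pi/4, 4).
K = 0

Coefficients of the first fundamental form: E = 49, F = 0, G = 1.
Coefficients of the second fundamental form: L = -7, M = 0, N = 0.
Assemble K = (LN − M²)/(EG − F²) = 0. At (u, v) = (3*pi/4, 4): K = 0.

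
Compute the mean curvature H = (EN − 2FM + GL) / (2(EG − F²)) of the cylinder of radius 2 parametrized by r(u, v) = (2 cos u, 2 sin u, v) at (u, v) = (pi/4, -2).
H = -1/4

With E = 4, F = 0, G = 1, L = -2, M = 0, N = 0, assemble
  H = (EN − 2FM + GL) / (2(EG − F²)) = -1/4.
At (u, v) = (pi/4, -2): H = -1/4.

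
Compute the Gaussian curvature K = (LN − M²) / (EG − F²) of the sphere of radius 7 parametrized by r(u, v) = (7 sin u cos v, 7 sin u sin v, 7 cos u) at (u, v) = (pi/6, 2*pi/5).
K = 1/49

Coefficients of the first fundamental form: E = 49, F = 0, G = 49*sin(u)^2.
Coefficients of the second fundamental form: L = -7*sin(u)/Abs(sin(u)), M = 0, N = -7*sin(u)^3/Abs(sin(u)).
Assemble K = (LN − M²)/(EG − F²) = 1/49. At (u, v) = (pi/6, 2*pi/5): K = 1/49.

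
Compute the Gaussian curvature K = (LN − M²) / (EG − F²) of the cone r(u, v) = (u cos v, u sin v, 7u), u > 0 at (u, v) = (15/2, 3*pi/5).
K = 0

Coefficients of the first fundamental form: E = 50, F = 0, G = u^2.
Coefficients of the second fundamental form: L = 0, M = 0, N = 7*sqrt(2)*u^2/(10*Abs(u)).
Assemble K = (LN − M²)/(EG − F²) = 0. At (u, v) = (15/2, 3*pi/5): K = 0.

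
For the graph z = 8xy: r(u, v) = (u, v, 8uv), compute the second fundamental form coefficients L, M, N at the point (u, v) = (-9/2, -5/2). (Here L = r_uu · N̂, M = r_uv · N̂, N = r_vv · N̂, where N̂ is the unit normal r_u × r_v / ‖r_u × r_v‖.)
L = 0;  M = 8*sqrt(1697)/1697;  N = 0

Compute the unit normal N̂(u, v) = (-8*v/sqrt(64*u^2 + 64*v^2 + 1), -8*u/sqrt(64*u^2 + 64*v^2 + 1), 1/sqrt(64*u^2 + 64*v^2 + 1)), and the second partials r_uu, r_uv, r_vv. Take dot products:
  L(u, v) = r_uu · N̂ = 0,
  M(u, v) = r_uv · N̂ = 8/sqrt(64*u^2 + 64*v^2 + 1),
  N(u, v) = r_vv · N̂ = 0.
Evaluating at (u, v) = (-9/2, -5/2):
  L = 0, M = 8*sqrt(1697)/1697, N = 0.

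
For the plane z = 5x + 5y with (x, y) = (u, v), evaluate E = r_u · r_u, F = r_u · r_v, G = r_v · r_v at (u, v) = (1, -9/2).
E = 26;  F = 25;  G = 26

Partials: r_u = (1, 0, 5), r_v = (0, 1, 5). As functions of (u, v):
  E = r_u · r_u = 26,
  F = r_u · r_v = 25,
  G = r_v · r_v = 26.
Evaluating at (u, v) = (1, -9/2): E = 26, F = 25, G = 26.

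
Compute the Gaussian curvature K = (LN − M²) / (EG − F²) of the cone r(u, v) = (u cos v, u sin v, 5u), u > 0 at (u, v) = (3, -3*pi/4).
K = 0

Coefficients of the first fundamental form: E = 26, F = 0, G = u^2.
Coefficients of the second fundamental form: L = 0, M = 0, N = 5*sqrt(26)*u^2/(26*Abs(u)).
Assemble K = (LN − M²)/(EG − F²) = 0. At (u, v) = (3, -3*pi/4): K = 0.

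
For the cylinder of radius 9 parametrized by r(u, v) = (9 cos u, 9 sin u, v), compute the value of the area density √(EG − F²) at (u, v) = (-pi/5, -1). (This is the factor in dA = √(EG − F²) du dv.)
√(EG − F²)|_{(-pi/5, -1)} = 9

E = 81, F = 0, G = 1, so EG − F² = 81. Taking the positive square root: √(EG − F²) = 9. At (u, v) = (-pi/5, -1): 9.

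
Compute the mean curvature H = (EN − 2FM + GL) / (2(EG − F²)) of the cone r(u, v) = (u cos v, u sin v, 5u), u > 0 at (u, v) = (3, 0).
H = 5*sqrt(26)/156

With E = 26, F = 0, G = u^2, L = 0, M = 0, N = 5*sqrt(26)*u^2/(26*Abs(u)), assemble
  H = (EN − 2FM + GL) / (2(EG − F²)) = 5*sqrt(26)/(52*Abs(u)).
At (u, v) = (3, 0): H = 5*sqrt(26)/156.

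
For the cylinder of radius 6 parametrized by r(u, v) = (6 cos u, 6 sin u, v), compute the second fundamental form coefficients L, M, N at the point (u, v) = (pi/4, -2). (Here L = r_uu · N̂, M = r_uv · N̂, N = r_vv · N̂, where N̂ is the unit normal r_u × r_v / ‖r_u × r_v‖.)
L = -6;  M = 0;  N = 0

Compute the unit normal N̂(u, v) = (cos(u), sin(u), 0), and the second partials r_uu, r_uv, r_vv. Take dot products:
  L(u, v) = r_uu · N̂ = -6,
  M(u, v) = r_uv · N̂ = 0,
  N(u, v) = r_vv · N̂ = 0.
Evaluating at (u, v) = (pi/4, -2):
  L = -6, M = 0, N = 0.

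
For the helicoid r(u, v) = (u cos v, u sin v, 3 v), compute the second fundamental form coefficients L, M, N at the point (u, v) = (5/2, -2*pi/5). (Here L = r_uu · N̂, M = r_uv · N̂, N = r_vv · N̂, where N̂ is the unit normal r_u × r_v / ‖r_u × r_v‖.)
L = 0;  M = -6*sqrt(61)/61;  N = 0

Compute the unit normal N̂(u, v) = (3*sin(v)/sqrt(u^2 + 9), -3*cos(v)/sqrt(u^2 + 9), u/sqrt(u^2 + 9)), and the second partials r_uu, r_uv, r_vv. Take dot products:
  L(u, v) = r_uu · N̂ = 0,
  M(u, v) = r_uv · N̂ = -3/sqrt(u^2 + 9),
  N(u, v) = r_vv · N̂ = 0.
Evaluating at (u, v) = (5/2, -2*pi/5):
  L = 0, M = -6*sqrt(61)/61, N = 0.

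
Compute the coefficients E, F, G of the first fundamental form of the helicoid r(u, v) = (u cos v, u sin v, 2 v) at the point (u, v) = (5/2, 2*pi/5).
E = 1;  F = 0;  G = 41/4

Partials: r_u = (cos(v), sin(v), 0), r_v = (-u*sin(v), u*cos(v), 2). As functions of (u, v):
  E = r_u · r_u = 1,
  F = r_u · r_v = 0,
  G = r_v · r_v = u^2 + 4.
Evaluating at (u, v) = (5/2, 2*pi/5): E = 1, F = 0, G = 41/4.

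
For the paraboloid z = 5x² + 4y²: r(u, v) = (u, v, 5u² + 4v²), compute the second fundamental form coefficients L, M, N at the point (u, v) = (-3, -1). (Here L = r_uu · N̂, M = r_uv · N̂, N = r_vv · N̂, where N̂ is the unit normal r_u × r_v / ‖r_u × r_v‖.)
L = 2*sqrt(965)/193;  M = 0;  N = 8*sqrt(965)/965

Compute the unit normal N̂(u, v) = (-10*u/sqrt(100*u^2 + 64*v^2 + 1), -8*v/sqrt(100*u^2 + 64*v^2 + 1), 1/sqrt(100*u^2 + 64*v^2 + 1)), and the second partials r_uu, r_uv, r_vv. Take dot products:
  L(u, v) = r_uu · N̂ = 10/sqrt(100*u^2 + 64*v^2 + 1),
  M(u, v) = r_uv · N̂ = 0,
  N(u, v) = r_vv · N̂ = 8/sqrt(100*u^2 + 64*v^2 + 1).
Evaluating at (u, v) = (-3, -1):
  L = 2*sqrt(965)/193, M = 0, N = 8*sqrt(965)/965.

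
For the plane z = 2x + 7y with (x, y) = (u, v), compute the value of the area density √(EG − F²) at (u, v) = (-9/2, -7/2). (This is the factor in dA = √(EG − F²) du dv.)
√(EG − F²)|_{(-9/2, -7/2)} = 3*sqrt(6)

E = 5, F = 14, G = 50, so EG − F² = 54. Taking the positive square root: √(EG − F²) = 3*sqrt(6). At (u, v) = (-9/2, -7/2): 3*sqrt(6).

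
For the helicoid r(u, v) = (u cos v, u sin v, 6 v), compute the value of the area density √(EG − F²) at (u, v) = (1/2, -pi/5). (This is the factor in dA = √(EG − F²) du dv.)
√(EG − F²)|_{(1/2, -pi/5)} = sqrt(145)/2

E = 1, F = 0, G = u^2 + 36, so EG − F² = u^2 + 36. Taking the positive square root: √(EG − F²) = sqrt(u^2 + 36). At (u, v) = (1/2, -pi/5): sqrt(145)/2.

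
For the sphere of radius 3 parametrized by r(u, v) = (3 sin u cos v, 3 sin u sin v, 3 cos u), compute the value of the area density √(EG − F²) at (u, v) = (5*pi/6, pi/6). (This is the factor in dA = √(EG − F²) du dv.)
√(EG − F²)|_{(5*pi/6, pi/6)} = 9/2

E = 9, F = 0, G = 9*sin(u)^2, so EG − F² = 81*sin(u)^2. Taking the positive square root: √(EG − F²) = 9*Abs(sin(u)). At (u, v) = (5*pi/6, pi/6): 9/2.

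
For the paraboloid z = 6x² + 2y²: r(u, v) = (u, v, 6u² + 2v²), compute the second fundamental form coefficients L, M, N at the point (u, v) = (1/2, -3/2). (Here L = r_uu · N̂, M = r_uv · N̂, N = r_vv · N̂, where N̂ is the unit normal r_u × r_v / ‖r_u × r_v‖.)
L = 12*sqrt(73)/73;  M = 0;  N = 4*sqrt(73)/73

Compute the unit normal N̂(u, v) = (-12*u/sqrt(144*u^2 + 16*v^2 + 1), -4*v/sqrt(144*u^2 + 16*v^2 + 1), 1/sqrt(144*u^2 + 16*v^2 + 1)), and the second partials r_uu, r_uv, r_vv. Take dot products:
  L(u, v) = r_uu · N̂ = 12/sqrt(144*u^2 + 16*v^2 + 1),
  M(u, v) = r_uv · N̂ = 0,
  N(u, v) = r_vv · N̂ = 4/sqrt(144*u^2 + 16*v^2 + 1).
Evaluating at (u, v) = (1/2, -3/2):
  L = 12*sqrt(73)/73, M = 0, N = 4*sqrt(73)/73.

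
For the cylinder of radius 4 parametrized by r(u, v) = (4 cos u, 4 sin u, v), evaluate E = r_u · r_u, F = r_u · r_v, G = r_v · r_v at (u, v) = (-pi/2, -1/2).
E = 16;  F = 0;  G = 1

Partials: r_u = (-4*sin(u), 4*cos(u), 0), r_v = (0, 0, 1). As functions of (u, v):
  E = r_u · r_u = 16,
  F = r_u · r_v = 0,
  G = r_v · r_v = 1.
Evaluating at (u, v) = (-pi/2, -1/2): E = 16, F = 0, G = 1.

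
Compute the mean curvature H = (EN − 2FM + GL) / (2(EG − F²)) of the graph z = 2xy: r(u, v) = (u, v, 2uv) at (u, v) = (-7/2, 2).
H = 14*sqrt(66)/1089

With E = 4*v^2 + 1, F = 4*u*v, G = 4*u^2 + 1, L = 0, M = 2/sqrt(4*u^2 + 4*v^2 + 1), N = 0, assemble
  H = (EN − 2FM + GL) / (2(EG − F²)) = -8*u*v/(4*u^2 + 4*v^2 + 1)^(3/2).
At (u, v) = (-7/2, 2): H = 14*sqrt(66)/1089.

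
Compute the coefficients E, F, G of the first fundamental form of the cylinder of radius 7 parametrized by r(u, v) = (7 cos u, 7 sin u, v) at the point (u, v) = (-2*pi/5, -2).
E = 49;  F = 0;  G = 1

Partials: r_u = (-7*sin(u), 7*cos(u), 0), r_v = (0, 0, 1). As functions of (u, v):
  E = r_u · r_u = 49,
  F = r_u · r_v = 0,
  G = r_v · r_v = 1.
Evaluating at (u, v) = (-2*pi/5, -2): E = 49, F = 0, G = 1.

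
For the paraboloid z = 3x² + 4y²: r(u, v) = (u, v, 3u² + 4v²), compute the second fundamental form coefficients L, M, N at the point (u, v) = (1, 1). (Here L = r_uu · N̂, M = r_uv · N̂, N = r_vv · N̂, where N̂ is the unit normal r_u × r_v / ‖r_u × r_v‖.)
L = 6*sqrt(101)/101;  M = 0;  N = 8*sqrt(101)/101

Compute the unit normal N̂(u, v) = (-6*u/sqrt(36*u^2 + 64*v^2 + 1), -8*v/sqrt(36*u^2 + 64*v^2 + 1), 1/sqrt(36*u^2 + 64*v^2 + 1)), and the second partials r_uu, r_uv, r_vv. Take dot products:
  L(u, v) = r_uu · N̂ = 6/sqrt(36*u^2 + 64*v^2 + 1),
  M(u, v) = r_uv · N̂ = 0,
  N(u, v) = r_vv · N̂ = 8/sqrt(36*u^2 + 64*v^2 + 1).
Evaluating at (u, v) = (1, 1):
  L = 6*sqrt(101)/101, M = 0, N = 8*sqrt(101)/101.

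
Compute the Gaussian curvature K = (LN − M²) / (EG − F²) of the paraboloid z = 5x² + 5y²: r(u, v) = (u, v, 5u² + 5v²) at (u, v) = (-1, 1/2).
K = 25/3969

Coefficients of the first fundamental form: E = 100*u^2 + 1, F = 100*u*v, G = 100*v^2 + 1.
Coefficients of the second fundamental form: L = 10/sqrt(100*u^2 + 100*v^2 + 1), M = 0, N = 10/sqrt(100*u^2 + 100*v^2 + 1).
Assemble K = (LN − M²)/(EG − F²) = 100/(10000*u^4 + 20000*u^2*v^2 + 200*u^2 + 10000*v^4 + 200*v^2 + 1). At (u, v) = (-1, 1/2): K = 25/3969.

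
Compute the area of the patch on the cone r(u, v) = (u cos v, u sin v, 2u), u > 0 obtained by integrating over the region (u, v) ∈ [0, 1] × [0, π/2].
Area = sqrt(5)*pi/4

Area = ∫∫ √(EG − F²) du dv with √(EG − F²) = sqrt(5)*Abs(u). Integrating over [0, 1] × [0, π/2] gives sqrt(5)*pi/4.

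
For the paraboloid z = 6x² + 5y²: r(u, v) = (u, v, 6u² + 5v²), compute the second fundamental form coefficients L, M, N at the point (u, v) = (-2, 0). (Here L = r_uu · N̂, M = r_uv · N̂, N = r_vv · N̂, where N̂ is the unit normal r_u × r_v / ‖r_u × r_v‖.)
L = 12*sqrt(577)/577;  M = 0;  N = 10*sqrt(577)/577

Compute the unit normal N̂(u, v) = (-12*u/sqrt(144*u^2 + 100*v^2 + 1), -10*v/sqrt(144*u^2 + 100*v^2 + 1), 1/sqrt(144*u^2 + 100*v^2 + 1)), and the second partials r_uu, r_uv, r_vv. Take dot products:
  L(u, v) = r_uu · N̂ = 12/sqrt(144*u^2 + 100*v^2 + 1),
  M(u, v) = r_uv · N̂ = 0,
  N(u, v) = r_vv · N̂ = 10/sqrt(144*u^2 + 100*v^2 + 1).
Evaluating at (u, v) = (-2, 0):
  L = 12*sqrt(577)/577, M = 0, N = 10*sqrt(577)/577.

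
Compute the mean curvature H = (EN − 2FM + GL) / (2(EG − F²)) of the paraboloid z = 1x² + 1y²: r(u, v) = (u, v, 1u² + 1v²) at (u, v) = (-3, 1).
H = 42*sqrt(41)/1681

With E = 4*u^2 + 1, F = 4*u*v, G = 4*v^2 + 1, L = 2/sqrt(4*u^2 + 4*v^2 + 1), M = 0, N = 2/sqrt(4*u^2 + 4*v^2 + 1), assemble
  H = (EN − 2FM + GL) / (2(EG − F²)) = 2*(2*u^2 + 2*v^2 + 1)/(4*u^2 + 4*v^2 + 1)^(3/2).
At (u, v) = (-3, 1): H = 42*sqrt(41)/1681.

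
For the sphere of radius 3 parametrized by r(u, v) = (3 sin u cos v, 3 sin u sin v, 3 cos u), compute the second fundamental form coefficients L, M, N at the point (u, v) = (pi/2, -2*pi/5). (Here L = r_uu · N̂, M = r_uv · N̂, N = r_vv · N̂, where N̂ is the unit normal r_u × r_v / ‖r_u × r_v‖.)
L = -3;  M = 0;  N = -3

Compute the unit normal N̂(u, v) = (sin(u)^2*cos(v)/Abs(sin(u)), sin(u)^2*sin(v)/Abs(sin(u)), sin(2*u)/(2*Abs(sin(u)))), and the second partials r_uu, r_uv, r_vv. Take dot products:
  L(u, v) = r_uu · N̂ = -3*sin(u)/Abs(sin(u)),
  M(u, v) = r_uv · N̂ = 0,
  N(u, v) = r_vv · N̂ = -3*sin(u)^3/Abs(sin(u)).
Evaluating at (u, v) = (pi/2, -2*pi/5):
  L = -3, M = 0, N = -3.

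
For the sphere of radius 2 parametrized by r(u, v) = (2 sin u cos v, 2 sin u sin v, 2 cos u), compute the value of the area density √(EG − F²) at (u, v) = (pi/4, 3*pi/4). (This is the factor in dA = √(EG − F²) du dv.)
√(EG − F²)|_{(pi/4, 3*pi/4)} = 2*sqrt(2)

E = 4, F = 0, G = 4*sin(u)^2, so EG − F² = 16*sin(u)^2. Taking the positive square root: √(EG − F²) = 4*Abs(sin(u)). At (u, v) = (pi/4, 3*pi/4): 2*sqrt(2).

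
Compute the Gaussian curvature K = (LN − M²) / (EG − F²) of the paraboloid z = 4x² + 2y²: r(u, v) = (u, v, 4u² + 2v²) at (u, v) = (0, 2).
K = 32/4225

Coefficients of the first fundamental form: E = 64*u^2 + 1, F = 32*u*v, G = 16*v^2 + 1.
Coefficients of the second fundamental form: L = 8/sqrt(64*u^2 + 16*v^2 + 1), M = 0, N = 4/sqrt(64*u^2 + 16*v^2 + 1).
Assemble K = (LN − M²)/(EG − F²) = 32/(4096*u^4 + 2048*u^2*v^2 + 128*u^2 + 256*v^4 + 32*v^2 + 1). At (u, v) = (0, 2): K = 32/4225.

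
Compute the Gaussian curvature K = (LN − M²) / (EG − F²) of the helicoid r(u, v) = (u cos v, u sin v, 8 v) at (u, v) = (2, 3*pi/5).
K = -4/289

Coefficients of the first fundamental form: E = 1, F = 0, G = u^2 + 64.
Coefficients of the second fundamental form: L = 0, M = -8/sqrt(u^2 + 64), N = 0.
Assemble K = (LN − M²)/(EG − F²) = -64/(u^2 + 64)^2. At (u, v) = (2, 3*pi/5): K = -4/289.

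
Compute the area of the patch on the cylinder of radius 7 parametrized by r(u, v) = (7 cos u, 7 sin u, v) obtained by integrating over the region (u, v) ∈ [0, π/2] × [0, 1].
Area = 7*pi/2

Area = ∫∫ √(EG − F²) du dv with √(EG − F²) = 7. Integrating over [0, π/2] × [0, 1] gives 7*pi/2.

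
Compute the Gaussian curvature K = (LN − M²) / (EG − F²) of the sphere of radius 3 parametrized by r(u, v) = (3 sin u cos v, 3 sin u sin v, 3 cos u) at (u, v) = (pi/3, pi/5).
K = 1/9

Coefficients of the first fundamental form: E = 9, F = 0, G = 9*sin(u)^2.
Coefficients of the second fundamental form: L = -3*sin(u)/Abs(sin(u)), M = 0, N = -3*sin(u)^3/Abs(sin(u)).
Assemble K = (LN − M²)/(EG − F²) = 1/9. At (u, v) = (pi/3, pi/5): K = 1/9.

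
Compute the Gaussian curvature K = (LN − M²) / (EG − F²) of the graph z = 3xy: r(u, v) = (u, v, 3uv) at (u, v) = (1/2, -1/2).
K = -36/121

Coefficients of the first fundamental form: E = 9*v^2 + 1, F = 9*u*v, G = 9*u^2 + 1.
Coefficients of the second fundamental form: L = 0, M = 3/sqrt(9*u^2 + 9*v^2 + 1), N = 0.
Assemble K = (LN − M²)/(EG − F²) = -9/(81*u^4 + 162*u^2*v^2 + 18*u^2 + 81*v^4 + 18*v^2 + 1). At (u, v) = (1/2, -1/2): K = -36/121.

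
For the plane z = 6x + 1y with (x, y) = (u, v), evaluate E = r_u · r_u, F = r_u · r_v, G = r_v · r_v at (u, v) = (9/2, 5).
E = 37;  F = 6;  G = 2

Partials: r_u = (1, 0, 6), r_v = (0, 1, 1). As functions of (u, v):
  E = r_u · r_u = 37,
  F = r_u · r_v = 6,
  G = r_v · r_v = 2.
Evaluating at (u, v) = (9/2, 5): E = 37, F = 6, G = 2.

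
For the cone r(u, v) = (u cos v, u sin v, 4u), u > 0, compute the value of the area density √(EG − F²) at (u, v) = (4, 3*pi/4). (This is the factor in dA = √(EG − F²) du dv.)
√(EG − F²)|_{(4, 3*pi/4)} = 4*sqrt(17)

E = 17, F = 0, G = u^2, so EG − F² = 17*u^2. Taking the positive square root: √(EG − F²) = sqrt(17)*Abs(u). At (u, v) = (4, 3*pi/4): 4*sqrt(17).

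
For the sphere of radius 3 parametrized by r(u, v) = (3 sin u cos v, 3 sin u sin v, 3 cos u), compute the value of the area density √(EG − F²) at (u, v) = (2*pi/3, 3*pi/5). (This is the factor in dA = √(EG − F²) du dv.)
√(EG − F²)|_{(2*pi/3, 3*pi/5)} = 9*sqrt(3)/2

E = 9, F = 0, G = 9*sin(u)^2, so EG − F² = 81*sin(u)^2. Taking the positive square root: √(EG − F²) = 9*Abs(sin(u)). At (u, v) = (2*pi/3, 3*pi/5): 9*sqrt(3)/2.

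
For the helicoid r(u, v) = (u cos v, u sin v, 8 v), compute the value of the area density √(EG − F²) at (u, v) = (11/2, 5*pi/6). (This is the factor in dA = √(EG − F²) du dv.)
√(EG − F²)|_{(11/2, 5*pi/6)} = sqrt(377)/2

E = 1, F = 0, G = u^2 + 64, so EG − F² = u^2 + 64. Taking the positive square root: √(EG − F²) = sqrt(u^2 + 64). At (u, v) = (11/2, 5*pi/6): sqrt(377)/2.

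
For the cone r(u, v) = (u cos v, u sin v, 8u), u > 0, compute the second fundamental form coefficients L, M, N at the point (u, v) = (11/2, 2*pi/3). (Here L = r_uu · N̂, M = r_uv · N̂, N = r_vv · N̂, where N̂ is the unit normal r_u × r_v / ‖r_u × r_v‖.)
L = 0;  M = 0;  N = 44*sqrt(65)/65

Compute the unit normal N̂(u, v) = (-8*sqrt(65)*u*cos(v)/(65*Abs(u)), -8*sqrt(65)*u*sin(v)/(65*Abs(u)), sqrt(65)*u/(65*Abs(u))), and the second partials r_uu, r_uv, r_vv. Take dot products:
  L(u, v) = r_uu · N̂ = 0,
  M(u, v) = r_uv · N̂ = 0,
  N(u, v) = r_vv · N̂ = 8*sqrt(65)*u^2/(65*Abs(u)).
Evaluating at (u, v) = (11/2, 2*pi/3):
  L = 0, M = 0, N = 44*sqrt(65)/65.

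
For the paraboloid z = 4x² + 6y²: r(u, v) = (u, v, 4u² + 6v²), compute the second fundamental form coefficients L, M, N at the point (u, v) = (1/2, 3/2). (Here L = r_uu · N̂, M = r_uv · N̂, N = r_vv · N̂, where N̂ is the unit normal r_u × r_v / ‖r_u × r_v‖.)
L = 8*sqrt(341)/341;  M = 0;  N = 12*sqrt(341)/341

Compute the unit normal N̂(u, v) = (-8*u/sqrt(64*u^2 + 144*v^2 + 1), -12*v/sqrt(64*u^2 + 144*v^2 + 1), 1/sqrt(64*u^2 + 144*v^2 + 1)), and the second partials r_uu, r_uv, r_vv. Take dot products:
  L(u, v) = r_uu · N̂ = 8/sqrt(64*u^2 + 144*v^2 + 1),
  M(u, v) = r_uv · N̂ = 0,
  N(u, v) = r_vv · N̂ = 12/sqrt(64*u^2 + 144*v^2 + 1).
Evaluating at (u, v) = (1/2, 3/2):
  L = 8*sqrt(341)/341, M = 0, N = 12*sqrt(341)/341.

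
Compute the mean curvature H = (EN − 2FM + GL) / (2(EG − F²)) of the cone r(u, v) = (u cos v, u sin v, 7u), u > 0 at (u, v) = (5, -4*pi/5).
H = 7*sqrt(2)/100

With E = 50, F = 0, G = u^2, L = 0, M = 0, N = 7*sqrt(2)*u^2/(10*Abs(u)), assemble
  H = (EN − 2FM + GL) / (2(EG − F²)) = 7*sqrt(2)/(20*Abs(u)).
At (u, v) = (5, -4*pi/5): H = 7*sqrt(2)/100.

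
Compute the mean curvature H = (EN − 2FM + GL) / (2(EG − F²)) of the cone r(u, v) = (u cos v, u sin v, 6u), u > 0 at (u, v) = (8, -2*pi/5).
H = 3*sqrt(37)/296

With E = 37, F = 0, G = u^2, L = 0, M = 0, N = 6*sqrt(37)*u^2/(37*Abs(u)), assemble
  H = (EN − 2FM + GL) / (2(EG − F²)) = 3*sqrt(37)/(37*Abs(u)).
At (u, v) = (8, -2*pi/5): H = 3*sqrt(37)/296.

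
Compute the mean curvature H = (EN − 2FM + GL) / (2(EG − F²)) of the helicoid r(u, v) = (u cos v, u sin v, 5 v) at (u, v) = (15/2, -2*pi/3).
H = 0

With E = 1, F = 0, G = u^2 + 25, L = 0, M = -5/sqrt(u^2 + 25), N = 0, assemble
  H = (EN − 2FM + GL) / (2(EG − F²)) = 0.
At (u, v) = (15/2, -2*pi/3): H = 0.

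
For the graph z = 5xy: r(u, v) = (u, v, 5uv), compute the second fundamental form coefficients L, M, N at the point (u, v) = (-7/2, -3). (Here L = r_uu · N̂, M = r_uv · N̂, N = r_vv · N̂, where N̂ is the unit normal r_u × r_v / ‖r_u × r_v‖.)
L = 0;  M = 10*sqrt(2129)/2129;  N = 0

Compute the unit normal N̂(u, v) = (-5*v/sqrt(25*u^2 + 25*v^2 + 1), -5*u/sqrt(25*u^2 + 25*v^2 + 1), 1/sqrt(25*u^2 + 25*v^2 + 1)), and the second partials r_uu, r_uv, r_vv. Take dot products:
  L(u, v) = r_uu · N̂ = 0,
  M(u, v) = r_uv · N̂ = 5/sqrt(25*u^2 + 25*v^2 + 1),
  N(u, v) = r_vv · N̂ = 0.
Evaluating at (u, v) = (-7/2, -3):
  L = 0, M = 10*sqrt(2129)/2129, N = 0.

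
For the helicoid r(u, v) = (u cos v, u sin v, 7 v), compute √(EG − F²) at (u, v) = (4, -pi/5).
√(EG − F²)|_{(4, -pi/5)} = sqrt(65)

E = 1, F = 0, G = u^2 + 49; EG − F² = u^2 + 49; √(EG − F²) = sqrt(u^2 + 49). At the given point: sqrt(65).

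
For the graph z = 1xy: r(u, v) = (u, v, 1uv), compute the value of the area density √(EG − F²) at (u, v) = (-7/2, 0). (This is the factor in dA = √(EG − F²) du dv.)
√(EG − F²)|_{(-7/2, 0)} = sqrt(53)/2

E = v^2 + 1, F = u*v, G = u^2 + 1, so EG − F² = u^2 + v^2 + 1. Taking the positive square root: √(EG − F²) = sqrt(u^2 + v^2 + 1). At (u, v) = (-7/2, 0): sqrt(53)/2.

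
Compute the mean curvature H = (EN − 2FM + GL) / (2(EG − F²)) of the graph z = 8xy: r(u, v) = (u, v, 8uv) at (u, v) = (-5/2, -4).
H = -1024*sqrt(57)/81225

With E = 64*v^2 + 1, F = 64*u*v, G = 64*u^2 + 1, L = 0, M = 8/sqrt(64*u^2 + 64*v^2 + 1), N = 0, assemble
  H = (EN − 2FM + GL) / (2(EG − F²)) = -512*u*v/(64*u^2 + 64*v^2 + 1)^(3/2).
At (u, v) = (-5/2, -4): H = -1024*sqrt(57)/81225.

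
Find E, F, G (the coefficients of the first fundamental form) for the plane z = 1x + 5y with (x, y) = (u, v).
E = 2;  F = 5;  G = 26

Compute partials: r_u = (1, 0, 1), r_v = (0, 1, 5). Then
  E = r_u · r_u = 2,
  F = r_u · r_v = 5,
  G = r_v · r_v = 26.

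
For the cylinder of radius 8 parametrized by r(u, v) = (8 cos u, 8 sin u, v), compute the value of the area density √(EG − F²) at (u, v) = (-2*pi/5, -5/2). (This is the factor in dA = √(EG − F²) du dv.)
√(EG − F²)|_{(-2*pi/5, -5/2)} = 8

E = 64, F = 0, G = 1, so EG − F² = 64. Taking the positive square root: √(EG − F²) = 8. At (u, v) = (-2*pi/5, -5/2): 8.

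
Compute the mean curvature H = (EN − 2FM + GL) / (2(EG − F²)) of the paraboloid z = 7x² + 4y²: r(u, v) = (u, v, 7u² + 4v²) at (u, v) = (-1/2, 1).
H = 655*sqrt(114)/12996

With E = 196*u^2 + 1, F = 112*u*v, G = 64*v^2 + 1, L = 14/sqrt(196*u^2 + 64*v^2 + 1), M = 0, N = 8/sqrt(196*u^2 + 64*v^2 + 1), assemble
  H = (EN − 2FM + GL) / (2(EG − F²)) = (784*u^2 + 448*v^2 + 11)/(196*u^2 + 64*v^2 + 1)^(3/2).
At (u, v) = (-1/2, 1): H = 655*sqrt(114)/12996.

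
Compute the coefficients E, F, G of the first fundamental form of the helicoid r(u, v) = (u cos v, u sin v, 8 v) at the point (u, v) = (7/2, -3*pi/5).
E = 1;  F = 0;  G = 305/4

Partials: r_u = (cos(v), sin(v), 0), r_v = (-u*sin(v), u*cos(v), 8). As functions of (u, v):
  E = r_u · r_u = 1,
  F = r_u · r_v = 0,
  G = r_v · r_v = u^2 + 64.
Evaluating at (u, v) = (7/2, -3*pi/5): E = 1, F = 0, G = 305/4.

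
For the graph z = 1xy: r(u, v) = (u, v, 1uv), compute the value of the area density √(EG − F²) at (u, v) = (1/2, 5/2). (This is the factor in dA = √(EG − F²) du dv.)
√(EG − F²)|_{(1/2, 5/2)} = sqrt(30)/2

E = v^2 + 1, F = u*v, G = u^2 + 1, so EG − F² = u^2 + v^2 + 1. Taking the positive square root: √(EG − F²) = sqrt(u^2 + v^2 + 1). At (u, v) = (1/2, 5/2): sqrt(30)/2.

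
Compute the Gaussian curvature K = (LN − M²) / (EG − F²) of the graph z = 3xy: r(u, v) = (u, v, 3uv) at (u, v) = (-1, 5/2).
K = -144/70225

Coefficients of the first fundamental form: E = 9*v^2 + 1, F = 9*u*v, G = 9*u^2 + 1.
Coefficients of the second fundamental form: L = 0, M = 3/sqrt(9*u^2 + 9*v^2 + 1), N = 0.
Assemble K = (LN − M²)/(EG − F²) = -9/(81*u^4 + 162*u^2*v^2 + 18*u^2 + 81*v^4 + 18*v^2 + 1). At (u, v) = (-1, 5/2): K = -144/70225.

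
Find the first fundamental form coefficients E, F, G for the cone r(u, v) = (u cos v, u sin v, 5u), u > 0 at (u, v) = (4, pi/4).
E = 26;  F = 0;  G = 16

Partials: r_u = (cos(v), sin(v), 5), r_v = (-u*sin(v), u*cos(v), 0). As functions of (u, v):
  E = r_u · r_u = 26,
  F = r_u · r_v = 0,
  G = r_v · r_v = u^2.
Evaluating at (u, v) = (4, pi/4): E = 26, F = 0, G = 16.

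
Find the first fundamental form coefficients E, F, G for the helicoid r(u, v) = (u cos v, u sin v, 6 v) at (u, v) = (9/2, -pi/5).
E = 1;  F = 0;  G = 225/4

Partials: r_u = (cos(v), sin(v), 0), r_v = (-u*sin(v), u*cos(v), 6). As functions of (u, v):
  E = r_u · r_u = 1,
  F = r_u · r_v = 0,
  G = r_v · r_v = u^2 + 36.
Evaluating at (u, v) = (9/2, -pi/5): E = 1, F = 0, G = 225/4.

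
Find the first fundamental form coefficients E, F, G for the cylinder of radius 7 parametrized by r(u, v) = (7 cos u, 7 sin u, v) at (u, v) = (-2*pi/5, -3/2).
E = 49;  F = 0;  G = 1

Partials: r_u = (-7*sin(u), 7*cos(u), 0), r_v = (0, 0, 1). As functions of (u, v):
  E = r_u · r_u = 49,
  F = r_u · r_v = 0,
  G = r_v · r_v = 1.
Evaluating at (u, v) = (-2*pi/5, -3/2): E = 49, F = 0, G = 1.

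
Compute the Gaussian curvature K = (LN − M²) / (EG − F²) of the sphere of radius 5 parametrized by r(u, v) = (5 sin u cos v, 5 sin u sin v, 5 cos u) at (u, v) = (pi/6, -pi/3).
K = 1/25

Coefficients of the first fundamental form: E = 25, F = 0, G = 25*sin(u)^2.
Coefficients of the second fundamental form: L = -5*sin(u)/Abs(sin(u)), M = 0, N = -5*sin(u)^3/Abs(sin(u)).
Assemble K = (LN − M²)/(EG − F²) = 1/25. At (u, v) = (pi/6, -pi/3): K = 1/25.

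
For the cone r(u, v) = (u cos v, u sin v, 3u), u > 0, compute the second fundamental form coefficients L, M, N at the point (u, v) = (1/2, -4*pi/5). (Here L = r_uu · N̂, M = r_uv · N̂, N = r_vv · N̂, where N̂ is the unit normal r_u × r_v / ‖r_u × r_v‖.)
L = 0;  M = 0;  N = 3*sqrt(10)/20

Compute the unit normal N̂(u, v) = (-3*sqrt(10)*u*cos(v)/(10*Abs(u)), -3*sqrt(10)*u*sin(v)/(10*Abs(u)), sqrt(10)*u/(10*Abs(u))), and the second partials r_uu, r_uv, r_vv. Take dot products:
  L(u, v) = r_uu · N̂ = 0,
  M(u, v) = r_uv · N̂ = 0,
  N(u, v) = r_vv · N̂ = 3*sqrt(10)*u^2/(10*Abs(u)).
Evaluating at (u, v) = (1/2, -4*pi/5):
  L = 0, M = 0, N = 3*sqrt(10)/20.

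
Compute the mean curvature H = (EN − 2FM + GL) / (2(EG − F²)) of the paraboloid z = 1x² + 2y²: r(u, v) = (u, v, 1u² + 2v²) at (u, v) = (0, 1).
H = 19*sqrt(17)/289

With E = 4*u^2 + 1, F = 8*u*v, G = 16*v^2 + 1, L = 2/sqrt(4*u^2 + 16*v^2 + 1), M = 0, N = 4/sqrt(4*u^2 + 16*v^2 + 1), assemble
  H = (EN − 2FM + GL) / (2(EG − F²)) = (8*u^2 + 16*v^2 + 3)/(4*u^2 + 16*v^2 + 1)^(3/2).
At (u, v) = (0, 1): H = 19*sqrt(17)/289.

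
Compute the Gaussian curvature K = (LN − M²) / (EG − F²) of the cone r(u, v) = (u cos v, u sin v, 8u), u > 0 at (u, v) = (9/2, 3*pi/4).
K = 0

Coefficients of the first fundamental form: E = 65, F = 0, G = u^2.
Coefficients of the second fundamental form: L = 0, M = 0, N = 8*sqrt(65)*u^2/(65*Abs(u)).
Assemble K = (LN − M²)/(EG − F²) = 0. At (u, v) = (9/2, 3*pi/4): K = 0.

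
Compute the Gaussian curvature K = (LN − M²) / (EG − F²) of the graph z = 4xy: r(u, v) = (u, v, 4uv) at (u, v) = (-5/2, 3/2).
K = -16/18769

Coefficients of the first fundamental form: E = 16*v^2 + 1, F = 16*u*v, G = 16*u^2 + 1.
Coefficients of the second fundamental form: L = 0, M = 4/sqrt(16*u^2 + 16*v^2 + 1), N = 0.
Assemble K = (LN − M²)/(EG − F²) = -16/(256*u^4 + 512*u^2*v^2 + 32*u^2 + 256*v^4 + 32*v^2 + 1). At (u, v) = (-5/2, 3/2): K = -16/18769.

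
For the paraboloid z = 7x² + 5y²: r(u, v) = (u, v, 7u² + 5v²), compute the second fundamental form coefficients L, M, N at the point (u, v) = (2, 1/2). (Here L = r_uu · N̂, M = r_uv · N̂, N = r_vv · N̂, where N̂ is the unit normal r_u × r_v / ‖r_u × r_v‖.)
L = 7*sqrt(10)/45;  M = 0;  N = sqrt(10)/9

Compute the unit normal N̂(u, v) = (-14*u/sqrt(196*u^2 + 100*v^2 + 1), -10*v/sqrt(196*u^2 + 100*v^2 + 1), 1/sqrt(196*u^2 + 100*v^2 + 1)), and the second partials r_uu, r_uv, r_vv. Take dot products:
  L(u, v) = r_uu · N̂ = 14/sqrt(196*u^2 + 100*v^2 + 1),
  M(u, v) = r_uv · N̂ = 0,
  N(u, v) = r_vv · N̂ = 10/sqrt(196*u^2 + 100*v^2 + 1).
Evaluating at (u, v) = (2, 1/2):
  L = 7*sqrt(10)/45, M = 0, N = sqrt(10)/9.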